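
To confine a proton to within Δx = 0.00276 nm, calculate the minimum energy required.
680.983 meV

Localizing a particle requires giving it sufficient momentum uncertainty:

1. From uncertainty principle: Δp ≥ ℏ/(2Δx)
   Δp_min = (1.055e-34 J·s) / (2 × 2.760e-12 m)
   Δp_min = 1.910e-23 kg·m/s

2. This momentum uncertainty corresponds to kinetic energy:
   KE ≈ (Δp)²/(2m) = (1.910e-23)²/(2 × 1.673e-27 kg)
   KE = 1.091e-19 J = 680.983 meV

Tighter localization requires more energy.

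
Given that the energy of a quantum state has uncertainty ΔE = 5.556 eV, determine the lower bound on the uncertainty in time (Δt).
59.234 as

Using the energy-time uncertainty principle:
ΔEΔt ≥ ℏ/2

The minimum uncertainty in time is:
Δt_min = ℏ/(2ΔE)
Δt_min = (1.055e-34 J·s) / (2 × 8.902e-19 J)
Δt_min = 5.923e-17 s = 59.234 as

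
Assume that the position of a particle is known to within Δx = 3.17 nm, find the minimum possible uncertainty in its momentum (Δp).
1.663 × 10^-26 kg·m/s

Using the Heisenberg uncertainty principle:
ΔxΔp ≥ ℏ/2

The minimum uncertainty in momentum is:
Δp_min = ℏ/(2Δx)
Δp_min = (1.055e-34 J·s) / (2 × 3.170e-09 m)
Δp_min = 1.663e-26 kg·m/s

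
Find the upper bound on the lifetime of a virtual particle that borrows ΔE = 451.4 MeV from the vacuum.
7.291 × 10^-25 s

Using the energy-time uncertainty principle:
ΔEΔt ≥ ℏ/2

For a virtual particle borrowing energy ΔE, the maximum lifetime is:
Δt_max = ℏ/(2ΔE)

Converting energy:
ΔE = 451.4 MeV = 7.232e-11 J

Δt_max = (1.055e-34 J·s) / (2 × 7.232e-11 J)
Δt_max = 7.291e-25 s = 7.291 × 10^-25 s

Virtual particles with higher borrowed energy exist for shorter times.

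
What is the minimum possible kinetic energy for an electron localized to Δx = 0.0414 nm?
5.557 eV

Localizing a particle requires giving it sufficient momentum uncertainty:

1. From uncertainty principle: Δp ≥ ℏ/(2Δx)
   Δp_min = (1.055e-34 J·s) / (2 × 4.140e-11 m)
   Δp_min = 1.274e-24 kg·m/s

2. This momentum uncertainty corresponds to kinetic energy:
   KE ≈ (Δp)²/(2m) = (1.274e-24)²/(2 × 9.109e-31 kg)
   KE = 8.904e-19 J = 5.557 eV

Tighter localization requires more energy.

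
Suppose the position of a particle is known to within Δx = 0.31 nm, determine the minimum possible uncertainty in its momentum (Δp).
1.701 × 10^-25 kg·m/s

Using the Heisenberg uncertainty principle:
ΔxΔp ≥ ℏ/2

The minimum uncertainty in momentum is:
Δp_min = ℏ/(2Δx)
Δp_min = (1.055e-34 J·s) / (2 × 3.100e-10 m)
Δp_min = 1.701e-25 kg·m/s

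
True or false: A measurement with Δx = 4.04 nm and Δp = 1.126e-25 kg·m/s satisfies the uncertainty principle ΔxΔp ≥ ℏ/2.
Yes, it satisfies the uncertainty principle.

Calculate the product ΔxΔp:
ΔxΔp = (4.040e-09 m) × (1.126e-25 kg·m/s)
ΔxΔp = 4.549e-34 J·s

Compare to the minimum allowed value ℏ/2:
ℏ/2 = 5.273e-35 J·s

Since ΔxΔp = 4.549e-34 J·s ≥ 5.273e-35 J·s = ℏ/2,
the measurement satisfies the uncertainty principle.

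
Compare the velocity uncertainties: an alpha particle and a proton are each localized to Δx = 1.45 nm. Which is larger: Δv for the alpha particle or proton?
The proton has the larger minimum velocity uncertainty, by a ratio of 4.0.

For both particles, Δp_min = ℏ/(2Δx) = 3.636e-26 kg·m/s (same for both).

The velocity uncertainty is Δv = Δp/m:
- alpha particle: Δv = 3.636e-26 / 6.645e-27 = 5.473e+00 m/s = 5.473 m/s
- proton: Δv = 3.636e-26 / 1.673e-27 = 2.174e+01 m/s = 21.741 m/s

Ratio: 2.174e+01 / 5.473e+00 = 4.0

The lighter particle has larger velocity uncertainty because Δv ∝ 1/m.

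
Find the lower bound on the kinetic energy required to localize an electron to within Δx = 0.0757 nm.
1.662 eV

Localizing a particle requires giving it sufficient momentum uncertainty:

1. From uncertainty principle: Δp ≥ ℏ/(2Δx)
   Δp_min = (1.055e-34 J·s) / (2 × 7.570e-11 m)
   Δp_min = 6.965e-25 kg·m/s

2. This momentum uncertainty corresponds to kinetic energy:
   KE ≈ (Δp)²/(2m) = (6.965e-25)²/(2 × 9.109e-31 kg)
   KE = 2.663e-19 J = 1.662 eV

Tighter localization requires more energy.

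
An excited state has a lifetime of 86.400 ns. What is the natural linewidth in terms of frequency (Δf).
921.036 kHz

Using the energy-time uncertainty principle and E = hf:
ΔEΔt ≥ ℏ/2
hΔf·Δt ≥ ℏ/2

The minimum frequency uncertainty is:
Δf = ℏ/(2hτ) = 1/(4πτ)
Δf = 1/(4π × 8.640e-08 s)
Δf = 9.210e+05 Hz = 921.036 kHz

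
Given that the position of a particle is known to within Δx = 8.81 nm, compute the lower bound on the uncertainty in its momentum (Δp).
5.985 × 10^-27 kg·m/s

Using the Heisenberg uncertainty principle:
ΔxΔp ≥ ℏ/2

The minimum uncertainty in momentum is:
Δp_min = ℏ/(2Δx)
Δp_min = (1.055e-34 J·s) / (2 × 8.810e-09 m)
Δp_min = 5.985e-27 kg·m/s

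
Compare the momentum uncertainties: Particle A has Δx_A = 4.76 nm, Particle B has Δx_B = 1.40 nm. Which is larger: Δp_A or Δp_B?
Particle B has the larger minimum momentum uncertainty, by a factor of 3.40.

For each particle, the minimum momentum uncertainty is Δp_min = ℏ/(2Δx):

Particle A: Δp_A = ℏ/(2×4.760e-09 m) = 1.108e-26 kg·m/s
Particle B: Δp_B = ℏ/(2×1.400e-09 m) = 3.766e-26 kg·m/s

Ratio: Δp_B/Δp_A = 3.40

Since Δp_min ∝ 1/Δx, the particle with smaller position uncertainty (B) has larger momentum uncertainty.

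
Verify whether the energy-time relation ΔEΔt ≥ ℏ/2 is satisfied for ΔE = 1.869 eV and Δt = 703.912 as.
Yes, it satisfies the uncertainty relation.

Calculate the product ΔEΔt:
ΔE = 1.869 eV = 2.994e-19 J
ΔEΔt = (2.994e-19 J) × (7.039e-16 s)
ΔEΔt = 2.108e-34 J·s

Compare to the minimum allowed value ℏ/2:
ℏ/2 = 5.273e-35 J·s

Since ΔEΔt = 2.108e-34 J·s ≥ 5.273e-35 J·s = ℏ/2,
this satisfies the uncertainty relation.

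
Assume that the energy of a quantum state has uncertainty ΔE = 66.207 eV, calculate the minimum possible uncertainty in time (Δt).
4.971 as

Using the energy-time uncertainty principle:
ΔEΔt ≥ ℏ/2

The minimum uncertainty in time is:
Δt_min = ℏ/(2ΔE)
Δt_min = (1.055e-34 J·s) / (2 × 1.061e-17 J)
Δt_min = 4.971e-18 s = 4.971 as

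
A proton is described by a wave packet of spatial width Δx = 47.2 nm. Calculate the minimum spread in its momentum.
1.117 × 10^-27 kg·m/s

For a wave packet, the spatial width Δx and momentum spread Δp are related by the uncertainty principle:
ΔxΔp ≥ ℏ/2

The minimum momentum spread is:
Δp_min = ℏ/(2Δx)
Δp_min = (1.055e-34 J·s) / (2 × 4.720e-08 m)
Δp_min = 1.117e-27 kg·m/s

A wave packet cannot have both a well-defined position and well-defined momentum.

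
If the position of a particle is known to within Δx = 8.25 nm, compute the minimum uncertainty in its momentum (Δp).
6.391 × 10^-27 kg·m/s

Using the Heisenberg uncertainty principle:
ΔxΔp ≥ ℏ/2

The minimum uncertainty in momentum is:
Δp_min = ℏ/(2Δx)
Δp_min = (1.055e-34 J·s) / (2 × 8.250e-09 m)
Δp_min = 6.391e-27 kg·m/s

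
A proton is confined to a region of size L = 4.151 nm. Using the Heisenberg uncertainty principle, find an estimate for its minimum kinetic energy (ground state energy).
301.057 neV

Using the uncertainty principle to estimate ground state energy:

1. The position uncertainty is approximately the confinement size:
   Δx ≈ L = 4.151e-09 m

2. From ΔxΔp ≥ ℏ/2, the minimum momentum uncertainty is:
   Δp ≈ ℏ/(2L) = 1.270e-26 kg·m/s

3. The kinetic energy is approximately:
   KE ≈ (Δp)²/(2m) = (1.270e-26)²/(2 × 1.673e-27 kg)
   KE ≈ 4.823e-26 J = 301.057 neV

This is an order-of-magnitude estimate of the ground state energy.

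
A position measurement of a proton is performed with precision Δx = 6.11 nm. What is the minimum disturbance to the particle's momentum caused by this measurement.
8.630 × 10^-27 kg·m/s

The uncertainty principle implies that measuring position disturbs momentum:
ΔxΔp ≥ ℏ/2

When we measure position with precision Δx, we necessarily introduce a momentum uncertainty:
Δp ≥ ℏ/(2Δx)
Δp_min = (1.055e-34 J·s) / (2 × 6.110e-09 m)
Δp_min = 8.630e-27 kg·m/s

The more precisely we measure position, the greater the momentum disturbance.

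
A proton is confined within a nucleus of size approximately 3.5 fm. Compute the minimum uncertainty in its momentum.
1.507 × 10^-20 kg·m/s

Using the Heisenberg uncertainty principle:
ΔxΔp ≥ ℏ/2

With Δx ≈ L = 3.500e-15 m (the confinement size):
Δp_min = ℏ/(2Δx)
Δp_min = (1.055e-34 J·s) / (2 × 3.500e-15 m)
Δp_min = 1.507e-20 kg·m/s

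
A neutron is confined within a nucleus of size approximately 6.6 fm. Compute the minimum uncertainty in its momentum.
7.989 × 10^-21 kg·m/s

Using the Heisenberg uncertainty principle:
ΔxΔp ≥ ℏ/2

With Δx ≈ L = 6.600e-15 m (the confinement size):
Δp_min = ℏ/(2Δx)
Δp_min = (1.055e-34 J·s) / (2 × 6.600e-15 m)
Δp_min = 7.989e-21 kg·m/s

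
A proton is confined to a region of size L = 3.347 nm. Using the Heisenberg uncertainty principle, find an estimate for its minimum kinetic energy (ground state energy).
463.066 neV

Using the uncertainty principle to estimate ground state energy:

1. The position uncertainty is approximately the confinement size:
   Δx ≈ L = 3.347e-09 m

2. From ΔxΔp ≥ ℏ/2, the minimum momentum uncertainty is:
   Δp ≈ ℏ/(2L) = 1.575e-26 kg·m/s

3. The kinetic energy is approximately:
   KE ≈ (Δp)²/(2m) = (1.575e-26)²/(2 × 1.673e-27 kg)
   KE ≈ 7.419e-26 J = 463.066 neV

This is an order-of-magnitude estimate of the ground state energy.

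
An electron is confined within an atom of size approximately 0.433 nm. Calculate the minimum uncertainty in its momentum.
1.218 × 10^-25 kg·m/s

Using the Heisenberg uncertainty principle:
ΔxΔp ≥ ℏ/2

With Δx ≈ L = 4.330e-10 m (the confinement size):
Δp_min = ℏ/(2Δx)
Δp_min = (1.055e-34 J·s) / (2 × 4.330e-10 m)
Δp_min = 1.218e-25 kg·m/s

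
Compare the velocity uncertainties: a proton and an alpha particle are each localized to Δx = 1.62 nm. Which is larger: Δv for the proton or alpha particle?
The proton has the larger minimum velocity uncertainty, by a ratio of 4.0.

For both particles, Δp_min = ℏ/(2Δx) = 3.255e-26 kg·m/s (same for both).

The velocity uncertainty is Δv = Δp/m:
- proton: Δv = 3.255e-26 / 1.673e-27 = 1.946e+01 m/s = 19.460 m/s
- alpha particle: Δv = 3.255e-26 / 6.645e-27 = 4.898e+00 m/s = 4.898 m/s

Ratio: 1.946e+01 / 4.898e+00 = 4.0

The lighter particle has larger velocity uncertainty because Δv ∝ 1/m.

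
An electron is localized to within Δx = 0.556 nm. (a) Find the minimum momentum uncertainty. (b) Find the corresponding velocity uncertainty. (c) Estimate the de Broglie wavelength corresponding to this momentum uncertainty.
(a) Δp_min = 9.484 × 10^-26 kg·m/s
(b) Δv_min = 104.108 km/s
(c) λ_dB = 6.987 nm

Step-by-step:

(a) From the uncertainty principle:
Δp_min = ℏ/(2Δx) = (1.055e-34 J·s)/(2 × 5.560e-10 m) = 9.484e-26 kg·m/s

(b) The velocity uncertainty:
Δv = Δp/m = (9.484e-26 kg·m/s)/(9.109e-31 kg) = 1.041e+05 m/s = 104.108 km/s

(c) The de Broglie wavelength for this momentum:
λ = h/p = (6.626e-34 J·s)/(9.484e-26 kg·m/s) = 6.987e-09 m = 6.987 nm

Note: The de Broglie wavelength is comparable to the localization size, as expected from wave-particle duality.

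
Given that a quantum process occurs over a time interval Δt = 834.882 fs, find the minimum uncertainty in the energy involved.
394.195 μeV

Using the energy-time uncertainty principle:
ΔEΔt ≥ ℏ/2

The minimum uncertainty in energy is:
ΔE_min = ℏ/(2Δt)
ΔE_min = (1.055e-34 J·s) / (2 × 8.349e-13 s)
ΔE_min = 6.316e-23 J = 394.195 μeV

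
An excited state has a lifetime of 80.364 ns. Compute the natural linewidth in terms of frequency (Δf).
990.213 kHz

Using the energy-time uncertainty principle and E = hf:
ΔEΔt ≥ ℏ/2
hΔf·Δt ≥ ℏ/2

The minimum frequency uncertainty is:
Δf = ℏ/(2hτ) = 1/(4πτ)
Δf = 1/(4π × 8.036e-08 s)
Δf = 9.902e+05 Hz = 990.213 kHz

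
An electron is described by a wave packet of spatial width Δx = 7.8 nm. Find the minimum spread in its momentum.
6.760 × 10^-27 kg·m/s

For a wave packet, the spatial width Δx and momentum spread Δp are related by the uncertainty principle:
ΔxΔp ≥ ℏ/2

The minimum momentum spread is:
Δp_min = ℏ/(2Δx)
Δp_min = (1.055e-34 J·s) / (2 × 7.800e-09 m)
Δp_min = 6.760e-27 kg·m/s

A wave packet cannot have both a well-defined position and well-defined momentum.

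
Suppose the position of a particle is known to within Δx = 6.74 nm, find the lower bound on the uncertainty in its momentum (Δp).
7.823 × 10^-27 kg·m/s

Using the Heisenberg uncertainty principle:
ΔxΔp ≥ ℏ/2

The minimum uncertainty in momentum is:
Δp_min = ℏ/(2Δx)
Δp_min = (1.055e-34 J·s) / (2 × 6.740e-09 m)
Δp_min = 7.823e-27 kg·m/s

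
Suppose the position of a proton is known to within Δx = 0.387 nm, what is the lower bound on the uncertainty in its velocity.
81.459 m/s

Using the Heisenberg uncertainty principle and Δp = mΔv:
ΔxΔp ≥ ℏ/2
Δx(mΔv) ≥ ℏ/2

The minimum uncertainty in velocity is:
Δv_min = ℏ/(2mΔx)
Δv_min = (1.055e-34 J·s) / (2 × 1.673e-27 kg × 3.870e-10 m)
Δv_min = 8.146e+01 m/s = 81.459 m/s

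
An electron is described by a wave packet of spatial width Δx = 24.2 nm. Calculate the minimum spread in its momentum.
2.179 × 10^-27 kg·m/s

For a wave packet, the spatial width Δx and momentum spread Δp are related by the uncertainty principle:
ΔxΔp ≥ ℏ/2

The minimum momentum spread is:
Δp_min = ℏ/(2Δx)
Δp_min = (1.055e-34 J·s) / (2 × 2.420e-08 m)
Δp_min = 2.179e-27 kg·m/s

A wave packet cannot have both a well-defined position and well-defined momentum.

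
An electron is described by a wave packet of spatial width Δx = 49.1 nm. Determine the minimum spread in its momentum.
1.074 × 10^-27 kg·m/s

For a wave packet, the spatial width Δx and momentum spread Δp are related by the uncertainty principle:
ΔxΔp ≥ ℏ/2

The minimum momentum spread is:
Δp_min = ℏ/(2Δx)
Δp_min = (1.055e-34 J·s) / (2 × 4.910e-08 m)
Δp_min = 1.074e-27 kg·m/s

A wave packet cannot have both a well-defined position and well-defined momentum.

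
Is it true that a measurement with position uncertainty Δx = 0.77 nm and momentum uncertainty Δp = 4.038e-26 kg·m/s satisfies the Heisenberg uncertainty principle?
No, it violates the uncertainty principle (impossible measurement).

Calculate the product ΔxΔp:
ΔxΔp = (7.700e-10 m) × (4.038e-26 kg·m/s)
ΔxΔp = 3.109e-35 J·s

Compare to the minimum allowed value ℏ/2:
ℏ/2 = 5.273e-35 J·s

Since ΔxΔp = 3.109e-35 J·s < 5.273e-35 J·s = ℏ/2,
the measurement violates the uncertainty principle.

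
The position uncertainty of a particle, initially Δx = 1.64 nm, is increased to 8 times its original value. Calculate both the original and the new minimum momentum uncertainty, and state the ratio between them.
Original Δp_min = 3.215 × 10^-26 kg·m/s; new Δp'_min = 4.019 × 10^-27 kg·m/s; ratio Δp'_min/Δp_min = 1/8.

From the uncertainty principle ΔxΔp ≥ ℏ/2, the minimum momentum uncertainty is Δp_min = ℏ/(2Δx).

Original (Δx = 1.64 nm = 1.640e-09 m):
Δp_min = (1.055e-34 J·s)/(2 × 1.640e-09 m) = 3.215e-26 kg·m/s

When Δx → 8Δx:
Δp'_min = ℏ/(2 × 8Δx) = (1/8) × ℏ/(2Δx) = (1/8) × Δp_min
Δp'_min = 1/8 × 3.215e-26 kg·m/s = 4.019e-27 kg·m/s

Since Δp_min ∝ 1/Δx, when Δx is increased to 8 times its original value, Δp_min decreases to 1/8 of its original value.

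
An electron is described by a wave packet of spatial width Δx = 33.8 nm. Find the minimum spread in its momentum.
1.560 × 10^-27 kg·m/s

For a wave packet, the spatial width Δx and momentum spread Δp are related by the uncertainty principle:
ΔxΔp ≥ ℏ/2

The minimum momentum spread is:
Δp_min = ℏ/(2Δx)
Δp_min = (1.055e-34 J·s) / (2 × 3.380e-08 m)
Δp_min = 1.560e-27 kg·m/s

A wave packet cannot have both a well-defined position and well-defined momentum.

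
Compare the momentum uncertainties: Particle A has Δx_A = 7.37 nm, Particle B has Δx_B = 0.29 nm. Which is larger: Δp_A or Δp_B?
Particle B has the larger minimum momentum uncertainty, by a factor of 25.41.

For each particle, the minimum momentum uncertainty is Δp_min = ℏ/(2Δx):

Particle A: Δp_A = ℏ/(2×7.370e-09 m) = 7.154e-27 kg·m/s
Particle B: Δp_B = ℏ/(2×2.900e-10 m) = 1.818e-25 kg·m/s

Ratio: Δp_B/Δp_A = 25.41

Since Δp_min ∝ 1/Δx, the particle with smaller position uncertainty (B) has larger momentum uncertainty.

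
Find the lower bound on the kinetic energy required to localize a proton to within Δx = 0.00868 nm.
68.852 meV

Localizing a particle requires giving it sufficient momentum uncertainty:

1. From uncertainty principle: Δp ≥ ℏ/(2Δx)
   Δp_min = (1.055e-34 J·s) / (2 × 8.680e-12 m)
   Δp_min = 6.075e-24 kg·m/s

2. This momentum uncertainty corresponds to kinetic energy:
   KE ≈ (Δp)²/(2m) = (6.075e-24)²/(2 × 1.673e-27 kg)
   KE = 1.103e-20 J = 68.852 meV

Tighter localization requires more energy.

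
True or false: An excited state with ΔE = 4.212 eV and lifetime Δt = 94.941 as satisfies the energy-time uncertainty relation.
Yes, it satisfies the uncertainty relation.

Calculate the product ΔEΔt:
ΔE = 4.212 eV = 6.748e-19 J
ΔEΔt = (6.748e-19 J) × (9.494e-17 s)
ΔEΔt = 6.407e-35 J·s

Compare to the minimum allowed value ℏ/2:
ℏ/2 = 5.273e-35 J·s

Since ΔEΔt = 6.407e-35 J·s ≥ 5.273e-35 J·s = ℏ/2,
this satisfies the uncertainty relation.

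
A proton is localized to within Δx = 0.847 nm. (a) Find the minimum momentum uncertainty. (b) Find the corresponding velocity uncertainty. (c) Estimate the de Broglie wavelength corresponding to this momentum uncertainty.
(a) Δp_min = 6.225 × 10^-26 kg·m/s
(b) Δv_min = 37.219 m/s
(c) λ_dB = 10.644 nm

Step-by-step:

(a) From the uncertainty principle:
Δp_min = ℏ/(2Δx) = (1.055e-34 J·s)/(2 × 8.470e-10 m) = 6.225e-26 kg·m/s

(b) The velocity uncertainty:
Δv = Δp/m = (6.225e-26 kg·m/s)/(1.673e-27 kg) = 3.722e+01 m/s = 37.219 m/s

(c) The de Broglie wavelength for this momentum:
λ = h/p = (6.626e-34 J·s)/(6.225e-26 kg·m/s) = 1.064e-08 m = 10.644 nm

Note: The de Broglie wavelength is comparable to the localization size, as expected from wave-particle duality.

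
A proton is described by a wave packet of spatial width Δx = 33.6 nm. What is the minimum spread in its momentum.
1.569 × 10^-27 kg·m/s

For a wave packet, the spatial width Δx and momentum spread Δp are related by the uncertainty principle:
ΔxΔp ≥ ℏ/2

The minimum momentum spread is:
Δp_min = ℏ/(2Δx)
Δp_min = (1.055e-34 J·s) / (2 × 3.360e-08 m)
Δp_min = 1.569e-27 kg·m/s

A wave packet cannot have both a well-defined position and well-defined momentum.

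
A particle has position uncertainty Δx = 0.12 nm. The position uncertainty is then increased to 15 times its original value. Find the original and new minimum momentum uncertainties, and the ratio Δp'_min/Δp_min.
Original Δp_min = 4.394 × 10^-25 kg·m/s; new Δp'_min = 2.929 × 10^-26 kg·m/s; ratio Δp'_min/Δp_min = 1/15.

From the uncertainty principle ΔxΔp ≥ ℏ/2, the minimum momentum uncertainty is Δp_min = ℏ/(2Δx).

Original (Δx = 0.12 nm = 1.200e-10 m):
Δp_min = (1.055e-34 J·s)/(2 × 1.200e-10 m) = 4.394e-25 kg·m/s

When Δx → 15Δx:
Δp'_min = ℏ/(2 × 15Δx) = (1/15) × ℏ/(2Δx) = (1/15) × Δp_min
Δp'_min = 1/15 × 4.394e-25 kg·m/s = 2.929e-26 kg·m/s

Since Δp_min ∝ 1/Δx, when Δx is increased to 15 times its original value, Δp_min decreases to 1/15 of its original value.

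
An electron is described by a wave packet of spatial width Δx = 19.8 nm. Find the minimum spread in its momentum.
2.663 × 10^-27 kg·m/s

For a wave packet, the spatial width Δx and momentum spread Δp are related by the uncertainty principle:
ΔxΔp ≥ ℏ/2

The minimum momentum spread is:
Δp_min = ℏ/(2Δx)
Δp_min = (1.055e-34 J·s) / (2 × 1.980e-08 m)
Δp_min = 2.663e-27 kg·m/s

A wave packet cannot have both a well-defined position and well-defined momentum.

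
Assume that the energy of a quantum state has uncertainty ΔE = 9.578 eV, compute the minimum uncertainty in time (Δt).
34.361 as

Using the energy-time uncertainty principle:
ΔEΔt ≥ ℏ/2

The minimum uncertainty in time is:
Δt_min = ℏ/(2ΔE)
Δt_min = (1.055e-34 J·s) / (2 × 1.535e-18 J)
Δt_min = 3.436e-17 s = 34.361 as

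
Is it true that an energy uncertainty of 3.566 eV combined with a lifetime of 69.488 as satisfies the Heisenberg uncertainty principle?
No, it violates the uncertainty relation.

Calculate the product ΔEΔt:
ΔE = 3.566 eV = 5.713e-19 J
ΔEΔt = (5.713e-19 J) × (6.949e-17 s)
ΔEΔt = 3.970e-35 J·s

Compare to the minimum allowed value ℏ/2:
ℏ/2 = 5.273e-35 J·s

Since ΔEΔt = 3.970e-35 J·s < 5.273e-35 J·s = ℏ/2,
this violates the uncertainty relation.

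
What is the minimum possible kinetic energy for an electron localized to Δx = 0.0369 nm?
6.995 eV

Localizing a particle requires giving it sufficient momentum uncertainty:

1. From uncertainty principle: Δp ≥ ℏ/(2Δx)
   Δp_min = (1.055e-34 J·s) / (2 × 3.690e-11 m)
   Δp_min = 1.429e-24 kg·m/s

2. This momentum uncertainty corresponds to kinetic energy:
   KE ≈ (Δp)²/(2m) = (1.429e-24)²/(2 × 9.109e-31 kg)
   KE = 1.121e-18 J = 6.995 eV

Tighter localization requires more energy.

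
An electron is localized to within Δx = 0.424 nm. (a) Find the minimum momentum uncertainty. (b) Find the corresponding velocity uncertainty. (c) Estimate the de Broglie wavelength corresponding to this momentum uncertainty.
(a) Δp_min = 1.244 × 10^-25 kg·m/s
(b) Δv_min = 136.518 km/s
(c) λ_dB = 5.328 nm

Step-by-step:

(a) From the uncertainty principle:
Δp_min = ℏ/(2Δx) = (1.055e-34 J·s)/(2 × 4.240e-10 m) = 1.244e-25 kg·m/s

(b) The velocity uncertainty:
Δv = Δp/m = (1.244e-25 kg·m/s)/(9.109e-31 kg) = 1.365e+05 m/s = 136.518 km/s

(c) The de Broglie wavelength for this momentum:
λ = h/p = (6.626e-34 J·s)/(1.244e-25 kg·m/s) = 5.328e-09 m = 5.328 nm

Note: The de Broglie wavelength is comparable to the localization size, as expected from wave-particle duality.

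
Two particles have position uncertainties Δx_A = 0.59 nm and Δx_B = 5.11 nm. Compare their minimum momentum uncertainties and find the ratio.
Particle A has the larger minimum momentum uncertainty, by a factor of 8.66.

For each particle, the minimum momentum uncertainty is Δp_min = ℏ/(2Δx):

Particle A: Δp_A = ℏ/(2×5.900e-10 m) = 8.937e-26 kg·m/s
Particle B: Δp_B = ℏ/(2×5.110e-09 m) = 1.032e-26 kg·m/s

Ratio: Δp_A/Δp_B = 8.66

Since Δp_min ∝ 1/Δx, the particle with smaller position uncertainty (A) has larger momentum uncertainty.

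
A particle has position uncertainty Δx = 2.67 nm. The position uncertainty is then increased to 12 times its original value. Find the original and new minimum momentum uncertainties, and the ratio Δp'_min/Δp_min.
Original Δp_min = 1.975 × 10^-26 kg·m/s; new Δp'_min = 1.646 × 10^-27 kg·m/s; ratio Δp'_min/Δp_min = 1/12.

From the uncertainty principle ΔxΔp ≥ ℏ/2, the minimum momentum uncertainty is Δp_min = ℏ/(2Δx).

Original (Δx = 2.67 nm = 2.670e-09 m):
Δp_min = (1.055e-34 J·s)/(2 × 2.670e-09 m) = 1.975e-26 kg·m/s

When Δx → 12Δx:
Δp'_min = ℏ/(2 × 12Δx) = (1/12) × ℏ/(2Δx) = (1/12) × Δp_min
Δp'_min = 1/12 × 1.975e-26 kg·m/s = 1.646e-27 kg·m/s

Since Δp_min ∝ 1/Δx, when Δx is increased to 12 times its original value, Δp_min decreases to 1/12 of its original value.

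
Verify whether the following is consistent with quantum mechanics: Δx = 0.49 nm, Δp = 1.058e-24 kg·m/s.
Yes, it satisfies the uncertainty principle.

Calculate the product ΔxΔp:
ΔxΔp = (4.900e-10 m) × (1.058e-24 kg·m/s)
ΔxΔp = 5.184e-34 J·s

Compare to the minimum allowed value ℏ/2:
ℏ/2 = 5.273e-35 J·s

Since ΔxΔp = 5.184e-34 J·s ≥ 5.273e-35 J·s = ℏ/2,
the measurement satisfies the uncertainty principle.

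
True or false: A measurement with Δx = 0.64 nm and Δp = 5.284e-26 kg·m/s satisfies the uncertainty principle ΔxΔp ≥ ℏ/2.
No, it violates the uncertainty principle (impossible measurement).

Calculate the product ΔxΔp:
ΔxΔp = (6.400e-10 m) × (5.284e-26 kg·m/s)
ΔxΔp = 3.382e-35 J·s

Compare to the minimum allowed value ℏ/2:
ℏ/2 = 5.273e-35 J·s

Since ΔxΔp = 3.382e-35 J·s < 5.273e-35 J·s = ℏ/2,
the measurement violates the uncertainty principle.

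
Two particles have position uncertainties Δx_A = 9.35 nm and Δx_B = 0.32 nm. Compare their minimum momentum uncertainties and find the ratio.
Particle B has the larger minimum momentum uncertainty, by a factor of 29.22.

For each particle, the minimum momentum uncertainty is Δp_min = ℏ/(2Δx):

Particle A: Δp_A = ℏ/(2×9.350e-09 m) = 5.639e-27 kg·m/s
Particle B: Δp_B = ℏ/(2×3.200e-10 m) = 1.648e-25 kg·m/s

Ratio: Δp_B/Δp_A = 29.22

Since Δp_min ∝ 1/Δx, the particle with smaller position uncertainty (B) has larger momentum uncertainty.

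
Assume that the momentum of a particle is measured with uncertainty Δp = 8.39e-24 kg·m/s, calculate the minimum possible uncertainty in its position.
6.285 pm

Using the Heisenberg uncertainty principle:
ΔxΔp ≥ ℏ/2

The minimum uncertainty in position is:
Δx_min = ℏ/(2Δp)
Δx_min = (1.055e-34 J·s) / (2 × 8.390e-24 kg·m/s)
Δx_min = 6.285e-12 m = 6.285 pm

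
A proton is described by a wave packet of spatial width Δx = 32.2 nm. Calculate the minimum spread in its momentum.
1.638 × 10^-27 kg·m/s

For a wave packet, the spatial width Δx and momentum spread Δp are related by the uncertainty principle:
ΔxΔp ≥ ℏ/2

The minimum momentum spread is:
Δp_min = ℏ/(2Δx)
Δp_min = (1.055e-34 J·s) / (2 × 3.220e-08 m)
Δp_min = 1.638e-27 kg·m/s

A wave packet cannot have both a well-defined position and well-defined momentum.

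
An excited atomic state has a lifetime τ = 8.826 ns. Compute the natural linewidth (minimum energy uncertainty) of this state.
37.288 neV

Using the energy-time uncertainty principle:
ΔEΔt ≥ ℏ/2

The lifetime τ represents the time uncertainty Δt.
The natural linewidth (minimum energy uncertainty) is:

ΔE = ℏ/(2τ)
ΔE = (1.055e-34 J·s) / (2 × 8.826e-09 s)
ΔE = 5.974e-27 J = 37.288 neV

This natural linewidth limits the precision of spectroscopic measurements.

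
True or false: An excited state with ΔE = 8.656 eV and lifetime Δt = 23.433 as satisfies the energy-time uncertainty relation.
No, it violates the uncertainty relation.

Calculate the product ΔEΔt:
ΔE = 8.656 eV = 1.387e-18 J
ΔEΔt = (1.387e-18 J) × (2.343e-17 s)
ΔEΔt = 3.250e-35 J·s

Compare to the minimum allowed value ℏ/2:
ℏ/2 = 5.273e-35 J·s

Since ΔEΔt = 3.250e-35 J·s < 5.273e-35 J·s = ℏ/2,
this violates the uncertainty relation.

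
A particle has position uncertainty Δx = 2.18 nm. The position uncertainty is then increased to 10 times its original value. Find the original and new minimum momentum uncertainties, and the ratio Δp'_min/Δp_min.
Original Δp_min = 2.419 × 10^-26 kg·m/s; new Δp'_min = 2.419 × 10^-27 kg·m/s; ratio Δp'_min/Δp_min = 1/10.

From the uncertainty principle ΔxΔp ≥ ℏ/2, the minimum momentum uncertainty is Δp_min = ℏ/(2Δx).

Original (Δx = 2.18 nm = 2.180e-09 m):
Δp_min = (1.055e-34 J·s)/(2 × 2.180e-09 m) = 2.419e-26 kg·m/s

When Δx → 10Δx:
Δp'_min = ℏ/(2 × 10Δx) = (1/10) × ℏ/(2Δx) = (1/10) × Δp_min
Δp'_min = 1/10 × 2.419e-26 kg·m/s = 2.419e-27 kg·m/s

Since Δp_min ∝ 1/Δx, when Δx is increased to 10 times its original value, Δp_min decreases to 1/10 of its original value.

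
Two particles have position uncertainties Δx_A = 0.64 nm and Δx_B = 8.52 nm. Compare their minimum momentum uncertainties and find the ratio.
Particle A has the larger minimum momentum uncertainty, by a factor of 13.31.

For each particle, the minimum momentum uncertainty is Δp_min = ℏ/(2Δx):

Particle A: Δp_A = ℏ/(2×6.400e-10 m) = 8.239e-26 kg·m/s
Particle B: Δp_B = ℏ/(2×8.520e-09 m) = 6.189e-27 kg·m/s

Ratio: Δp_A/Δp_B = 13.31

Since Δp_min ∝ 1/Δx, the particle with smaller position uncertainty (A) has larger momentum uncertainty.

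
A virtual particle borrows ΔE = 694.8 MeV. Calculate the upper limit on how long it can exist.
4.737 × 10^-25 s

Using the energy-time uncertainty principle:
ΔEΔt ≥ ℏ/2

For a virtual particle borrowing energy ΔE, the maximum lifetime is:
Δt_max = ℏ/(2ΔE)

Converting energy:
ΔE = 694.8 MeV = 1.113e-10 J

Δt_max = (1.055e-34 J·s) / (2 × 1.113e-10 J)
Δt_max = 4.737e-25 s = 4.737 × 10^-25 s

Virtual particles with higher borrowed energy exist for shorter times.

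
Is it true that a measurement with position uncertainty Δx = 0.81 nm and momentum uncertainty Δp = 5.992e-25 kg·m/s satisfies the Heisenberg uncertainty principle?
Yes, it satisfies the uncertainty principle.

Calculate the product ΔxΔp:
ΔxΔp = (8.100e-10 m) × (5.992e-25 kg·m/s)
ΔxΔp = 4.854e-34 J·s

Compare to the minimum allowed value ℏ/2:
ℏ/2 = 5.273e-35 J·s

Since ΔxΔp = 4.854e-34 J·s ≥ 5.273e-35 J·s = ℏ/2,
the measurement satisfies the uncertainty principle.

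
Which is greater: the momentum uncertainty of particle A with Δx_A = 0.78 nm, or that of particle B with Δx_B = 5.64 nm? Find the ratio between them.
Particle A has the larger minimum momentum uncertainty, by a factor of 7.23.

For each particle, the minimum momentum uncertainty is Δp_min = ℏ/(2Δx):

Particle A: Δp_A = ℏ/(2×7.800e-10 m) = 6.760e-26 kg·m/s
Particle B: Δp_B = ℏ/(2×5.640e-09 m) = 9.349e-27 kg·m/s

Ratio: Δp_A/Δp_B = 7.23

Since Δp_min ∝ 1/Δx, the particle with smaller position uncertainty (A) has larger momentum uncertainty.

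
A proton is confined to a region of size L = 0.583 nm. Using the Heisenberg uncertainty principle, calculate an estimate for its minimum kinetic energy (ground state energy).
15.262 μeV

Using the uncertainty principle to estimate ground state energy:

1. The position uncertainty is approximately the confinement size:
   Δx ≈ L = 5.830e-10 m

2. From ΔxΔp ≥ ℏ/2, the minimum momentum uncertainty is:
   Δp ≈ ℏ/(2L) = 9.044e-26 kg·m/s

3. The kinetic energy is approximately:
   KE ≈ (Δp)²/(2m) = (9.044e-26)²/(2 × 1.673e-27 kg)
   KE ≈ 2.445e-24 J = 15.262 μeV

This is an order-of-magnitude estimate of the ground state energy.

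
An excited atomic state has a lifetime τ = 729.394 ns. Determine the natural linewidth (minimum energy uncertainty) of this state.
451.205 peV

Using the energy-time uncertainty principle:
ΔEΔt ≥ ℏ/2

The lifetime τ represents the time uncertainty Δt.
The natural linewidth (minimum energy uncertainty) is:

ΔE = ℏ/(2τ)
ΔE = (1.055e-34 J·s) / (2 × 7.294e-07 s)
ΔE = 7.229e-29 J = 451.205 peV

This natural linewidth limits the precision of spectroscopic measurements.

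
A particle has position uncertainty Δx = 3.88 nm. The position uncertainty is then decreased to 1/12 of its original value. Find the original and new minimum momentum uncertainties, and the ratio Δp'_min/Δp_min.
Original Δp_min = 1.359 × 10^-26 kg·m/s; new Δp'_min = 1.631 × 10^-25 kg·m/s; ratio Δp'_min/Δp_min = 12.

From the uncertainty principle ΔxΔp ≥ ℏ/2, the minimum momentum uncertainty is Δp_min = ℏ/(2Δx).

Original (Δx = 3.88 nm = 3.880e-09 m):
Δp_min = (1.055e-34 J·s)/(2 × 3.880e-09 m) = 1.359e-26 kg·m/s

When Δx → (1/12)Δx:
Δp'_min = ℏ/(2 × (1/12)Δx) = 12 × ℏ/(2Δx) = 12 × Δp_min
Δp'_min = 12 × 1.359e-26 kg·m/s = 1.631e-25 kg·m/s

Since Δp_min ∝ 1/Δx, when Δx is decreased to 1/12 of its original value, Δp_min increases to 12 times its original value.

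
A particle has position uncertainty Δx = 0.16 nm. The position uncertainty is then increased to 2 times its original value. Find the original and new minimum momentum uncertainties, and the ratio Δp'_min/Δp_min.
Original Δp_min = 3.296 × 10^-25 kg·m/s; new Δp'_min = 1.648 × 10^-25 kg·m/s; ratio Δp'_min/Δp_min = 1/2.

From the uncertainty principle ΔxΔp ≥ ℏ/2, the minimum momentum uncertainty is Δp_min = ℏ/(2Δx).

Original (Δx = 0.16 nm = 1.600e-10 m):
Δp_min = (1.055e-34 J·s)/(2 × 1.600e-10 m) = 3.296e-25 kg·m/s

When Δx → 2Δx:
Δp'_min = ℏ/(2 × 2Δx) = (1/2) × ℏ/(2Δx) = (1/2) × Δp_min
Δp'_min = 1/2 × 3.296e-25 kg·m/s = 1.648e-25 kg·m/s

Since Δp_min ∝ 1/Δx, when Δx is increased to 2 times its original value, Δp_min decreases to 1/2 of its original value.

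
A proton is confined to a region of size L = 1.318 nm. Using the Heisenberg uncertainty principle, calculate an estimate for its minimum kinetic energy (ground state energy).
2.986 μeV

Using the uncertainty principle to estimate ground state energy:

1. The position uncertainty is approximately the confinement size:
   Δx ≈ L = 1.318e-09 m

2. From ΔxΔp ≥ ℏ/2, the minimum momentum uncertainty is:
   Δp ≈ ℏ/(2L) = 4.001e-26 kg·m/s

3. The kinetic energy is approximately:
   KE ≈ (Δp)²/(2m) = (4.001e-26)²/(2 × 1.673e-27 kg)
   KE ≈ 4.784e-25 J = 2.986 μeV

This is an order-of-magnitude estimate of the ground state energy.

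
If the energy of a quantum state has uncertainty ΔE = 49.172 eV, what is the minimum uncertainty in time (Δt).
6.693 as

Using the energy-time uncertainty principle:
ΔEΔt ≥ ℏ/2

The minimum uncertainty in time is:
Δt_min = ℏ/(2ΔE)
Δt_min = (1.055e-34 J·s) / (2 × 7.878e-18 J)
Δt_min = 6.693e-18 s = 6.693 as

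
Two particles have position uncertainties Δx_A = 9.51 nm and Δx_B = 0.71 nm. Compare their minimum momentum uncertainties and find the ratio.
Particle B has the larger minimum momentum uncertainty, by a factor of 13.39.

For each particle, the minimum momentum uncertainty is Δp_min = ℏ/(2Δx):

Particle A: Δp_A = ℏ/(2×9.510e-09 m) = 5.545e-27 kg·m/s
Particle B: Δp_B = ℏ/(2×7.100e-10 m) = 7.427e-26 kg·m/s

Ratio: Δp_B/Δp_A = 13.39

Since Δp_min ∝ 1/Δx, the particle with smaller position uncertainty (B) has larger momentum uncertainty.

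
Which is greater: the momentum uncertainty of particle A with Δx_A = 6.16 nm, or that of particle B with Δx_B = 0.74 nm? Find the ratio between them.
Particle B has the larger minimum momentum uncertainty, by a factor of 8.32.

For each particle, the minimum momentum uncertainty is Δp_min = ℏ/(2Δx):

Particle A: Δp_A = ℏ/(2×6.160e-09 m) = 8.560e-27 kg·m/s
Particle B: Δp_B = ℏ/(2×7.400e-10 m) = 7.125e-26 kg·m/s

Ratio: Δp_B/Δp_A = 8.32

Since Δp_min ∝ 1/Δx, the particle with smaller position uncertainty (B) has larger momentum uncertainty.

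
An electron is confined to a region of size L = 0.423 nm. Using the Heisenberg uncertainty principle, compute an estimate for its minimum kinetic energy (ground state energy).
53.233 meV

Using the uncertainty principle to estimate ground state energy:

1. The position uncertainty is approximately the confinement size:
   Δx ≈ L = 4.230e-10 m

2. From ΔxΔp ≥ ℏ/2, the minimum momentum uncertainty is:
   Δp ≈ ℏ/(2L) = 1.247e-25 kg·m/s

3. The kinetic energy is approximately:
   KE ≈ (Δp)²/(2m) = (1.247e-25)²/(2 × 9.109e-31 kg)
   KE ≈ 8.529e-21 J = 53.233 meV

This is an order-of-magnitude estimate of the ground state energy.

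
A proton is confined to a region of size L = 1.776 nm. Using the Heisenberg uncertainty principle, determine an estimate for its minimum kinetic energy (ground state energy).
1.645 μeV

Using the uncertainty principle to estimate ground state energy:

1. The position uncertainty is approximately the confinement size:
   Δx ≈ L = 1.776e-09 m

2. From ΔxΔp ≥ ℏ/2, the minimum momentum uncertainty is:
   Δp ≈ ℏ/(2L) = 2.969e-26 kg·m/s

3. The kinetic energy is approximately:
   KE ≈ (Δp)²/(2m) = (2.969e-26)²/(2 × 1.673e-27 kg)
   KE ≈ 2.635e-25 J = 1.645 μeV

This is an order-of-magnitude estimate of the ground state energy.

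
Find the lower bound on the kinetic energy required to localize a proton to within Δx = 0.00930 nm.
59.977 meV

Localizing a particle requires giving it sufficient momentum uncertainty:

1. From uncertainty principle: Δp ≥ ℏ/(2Δx)
   Δp_min = (1.055e-34 J·s) / (2 × 9.300e-12 m)
   Δp_min = 5.670e-24 kg·m/s

2. This momentum uncertainty corresponds to kinetic energy:
   KE ≈ (Δp)²/(2m) = (5.670e-24)²/(2 × 1.673e-27 kg)
   KE = 9.609e-21 J = 59.977 meV

Tighter localization requires more energy.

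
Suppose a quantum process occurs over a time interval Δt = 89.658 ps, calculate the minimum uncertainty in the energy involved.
3.671 μeV

Using the energy-time uncertainty principle:
ΔEΔt ≥ ℏ/2

The minimum uncertainty in energy is:
ΔE_min = ℏ/(2Δt)
ΔE_min = (1.055e-34 J·s) / (2 × 8.966e-11 s)
ΔE_min = 5.881e-25 J = 3.671 μeV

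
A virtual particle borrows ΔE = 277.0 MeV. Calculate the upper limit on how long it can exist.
1.188 ys

Using the energy-time uncertainty principle:
ΔEΔt ≥ ℏ/2

For a virtual particle borrowing energy ΔE, the maximum lifetime is:
Δt_max = ℏ/(2ΔE)

Converting energy:
ΔE = 277.0 MeV = 4.438e-11 J

Δt_max = (1.055e-34 J·s) / (2 × 4.438e-11 J)
Δt_max = 1.188e-24 s = 1.188 ys

Virtual particles with higher borrowed energy exist for shorter times.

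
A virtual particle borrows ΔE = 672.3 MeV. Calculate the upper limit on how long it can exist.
4.895 × 10^-25 s

Using the energy-time uncertainty principle:
ΔEΔt ≥ ℏ/2

For a virtual particle borrowing energy ΔE, the maximum lifetime is:
Δt_max = ℏ/(2ΔE)

Converting energy:
ΔE = 672.3 MeV = 1.077e-10 J

Δt_max = (1.055e-34 J·s) / (2 × 1.077e-10 J)
Δt_max = 4.895e-25 s = 4.895 × 10^-25 s

Virtual particles with higher borrowed energy exist for shorter times.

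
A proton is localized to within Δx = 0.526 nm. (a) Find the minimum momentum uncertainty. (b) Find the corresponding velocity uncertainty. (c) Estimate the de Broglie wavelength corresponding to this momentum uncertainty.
(a) Δp_min = 1.002 × 10^-25 kg·m/s
(b) Δv_min = 59.933 m/s
(c) λ_dB = 6.610 nm

Step-by-step:

(a) From the uncertainty principle:
Δp_min = ℏ/(2Δx) = (1.055e-34 J·s)/(2 × 5.260e-10 m) = 1.002e-25 kg·m/s

(b) The velocity uncertainty:
Δv = Δp/m = (1.002e-25 kg·m/s)/(1.673e-27 kg) = 5.993e+01 m/s = 59.933 m/s

(c) The de Broglie wavelength for this momentum:
λ = h/p = (6.626e-34 J·s)/(1.002e-25 kg·m/s) = 6.610e-09 m = 6.610 nm

Note: The de Broglie wavelength is comparable to the localization size, as expected from wave-particle duality.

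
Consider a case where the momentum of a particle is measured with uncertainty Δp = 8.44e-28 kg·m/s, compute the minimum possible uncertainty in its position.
62.475 nm

Using the Heisenberg uncertainty principle:
ΔxΔp ≥ ℏ/2

The minimum uncertainty in position is:
Δx_min = ℏ/(2Δp)
Δx_min = (1.055e-34 J·s) / (2 × 8.440e-28 kg·m/s)
Δx_min = 6.247e-08 m = 62.475 nm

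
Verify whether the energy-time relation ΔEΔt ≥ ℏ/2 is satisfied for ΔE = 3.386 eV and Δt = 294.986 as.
Yes, it satisfies the uncertainty relation.

Calculate the product ΔEΔt:
ΔE = 3.386 eV = 5.425e-19 J
ΔEΔt = (5.425e-19 J) × (2.950e-16 s)
ΔEΔt = 1.600e-34 J·s

Compare to the minimum allowed value ℏ/2:
ℏ/2 = 5.273e-35 J·s

Since ΔEΔt = 1.600e-34 J·s ≥ 5.273e-35 J·s = ℏ/2,
this satisfies the uncertainty relation.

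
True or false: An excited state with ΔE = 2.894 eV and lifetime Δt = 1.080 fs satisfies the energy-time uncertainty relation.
Yes, it satisfies the uncertainty relation.

Calculate the product ΔEΔt:
ΔE = 2.894 eV = 4.637e-19 J
ΔEΔt = (4.637e-19 J) × (1.080e-15 s)
ΔEΔt = 5.008e-34 J·s

Compare to the minimum allowed value ℏ/2:
ℏ/2 = 5.273e-35 J·s

Since ΔEΔt = 5.008e-34 J·s ≥ 5.273e-35 J·s = ℏ/2,
this satisfies the uncertainty relation.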